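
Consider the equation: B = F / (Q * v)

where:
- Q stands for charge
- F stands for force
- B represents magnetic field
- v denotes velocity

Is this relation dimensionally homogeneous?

Yes

Q (charge) has dimensions [I T].
F (force) has dimensions [L M T^-2].
B (magnetic field) has dimensions [I^-1 M T^-2].
v (velocity) has dimensions [L T^-1].

Left side: [I^-1 M T^-2]
Right side: [I^-1 M T^-2]

Both sides have the same dimensions, so the equation is dimensionally consistent.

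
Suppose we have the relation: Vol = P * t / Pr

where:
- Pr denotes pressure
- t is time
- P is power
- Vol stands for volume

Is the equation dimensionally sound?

Yes

Pr (pressure) has dimensions [L^-1 M T^-2].
t (time) has dimensions [T].
P (power) has dimensions [L^2 M T^-3].
Vol (volume) has dimensions [L^3].

Left side: [L^3]
Right side: [L^3]

Both sides have the same dimensions, so the equation is dimensionally consistent.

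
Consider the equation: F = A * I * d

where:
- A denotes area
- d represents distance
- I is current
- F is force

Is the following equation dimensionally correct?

No

A (area) has dimensions [L^2].
d (distance) has dimensions [L].
I (current) has dimensions [I].
F (force) has dimensions [L M T^-2].

Left side: [L M T^-2]
Right side: [I L^3]

The two sides have different dimensions, so the equation is NOT dimensionally consistent.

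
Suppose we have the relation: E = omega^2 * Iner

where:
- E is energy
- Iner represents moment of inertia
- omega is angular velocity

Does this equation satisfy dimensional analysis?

Yes

E (energy) has dimensions [L^2 M T^-2].
Iner (moment of inertia) has dimensions [L^2 M].
omega (angular velocity) has dimensions [T^-1].

Left side: [L^2 M T^-2]
Right side: [L^2 M T^-2]

Both sides have the same dimensions, so the equation is dimensionally consistent.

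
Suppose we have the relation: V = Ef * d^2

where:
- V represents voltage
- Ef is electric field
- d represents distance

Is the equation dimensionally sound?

No

V (voltage) has dimensions [I^-1 L^2 M T^-3].
Ef (electric field) has dimensions [I^-1 L M T^-3].
d (distance) has dimensions [L].

Left side: [I^-1 L^2 M T^-3]
Right side: [I^-1 L^3 M T^-3]

The two sides have different dimensions, so the equation is NOT dimensionally consistent.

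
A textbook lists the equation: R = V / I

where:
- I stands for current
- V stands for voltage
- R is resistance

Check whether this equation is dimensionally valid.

Yes

I (current) has dimensions [I].
V (voltage) has dimensions [I^-1 L^2 M T^-3].
R (resistance) has dimensions [I^-2 L^2 M T^-3].

Left side: [I^-2 L^2 M T^-3]
Right side: [I^-2 L^2 M T^-3]

Both sides have the same dimensions, so the equation is dimensionally consistent.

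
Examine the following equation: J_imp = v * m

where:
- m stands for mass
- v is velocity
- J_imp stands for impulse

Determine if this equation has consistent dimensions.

Yes

m (mass) has dimensions [M].
v (velocity) has dimensions [L T^-1].
J_imp (impulse) has dimensions [L M T^-1].

Left side: [L M T^-1]
Right side: [L M T^-1]

Both sides have the same dimensions, so the equation is dimensionally consistent.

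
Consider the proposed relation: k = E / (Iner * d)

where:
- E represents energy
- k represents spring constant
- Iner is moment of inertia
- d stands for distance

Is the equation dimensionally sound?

No

E (energy) has dimensions [L^2 M T^-2].
k (spring constant) has dimensions [M T^-2].
Iner (moment of inertia) has dimensions [L^2 M].
d (distance) has dimensions [L].

Left side: [M T^-2]
Right side: [L^-1 T^-2]

The two sides have different dimensions, so the equation is NOT dimensionally consistent.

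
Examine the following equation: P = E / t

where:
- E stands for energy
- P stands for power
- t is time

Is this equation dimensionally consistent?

Yes

E (energy) has dimensions [L^2 M T^-2].
P (power) has dimensions [L^2 M T^-3].
t (time) has dimensions [T].

Left side: [L^2 M T^-3]
Right side: [L^2 M T^-3]

Both sides have the same dimensions, so the equation is dimensionally consistent.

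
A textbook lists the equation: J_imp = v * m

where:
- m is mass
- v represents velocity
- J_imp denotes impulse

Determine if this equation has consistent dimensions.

Yes

m (mass) has dimensions [M].
v (velocity) has dimensions [L T^-1].
J_imp (impulse) has dimensions [L M T^-1].

Left side: [L M T^-1]
Right side: [L M T^-1]

Both sides have the same dimensions, so the equation is dimensionally consistent.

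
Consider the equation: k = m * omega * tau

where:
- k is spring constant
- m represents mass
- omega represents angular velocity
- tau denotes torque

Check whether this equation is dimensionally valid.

No

k (spring constant) has dimensions [M T^-2].
m (mass) has dimensions [M].
omega (angular velocity) has dimensions [T^-1].
tau (torque) has dimensions [L^2 M T^-2].

Left side: [M T^-2]
Right side: [L^2 M^2 T^-3]

The two sides have different dimensions, so the equation is NOT dimensionally consistent.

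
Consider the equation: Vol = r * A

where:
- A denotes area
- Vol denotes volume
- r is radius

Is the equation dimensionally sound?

Yes

A (area) has dimensions [L^2].
Vol (volume) has dimensions [L^3].
r (radius) has dimensions [L].

Left side: [L^3]
Right side: [L^3]

Both sides have the same dimensions, so the equation is dimensionally consistent.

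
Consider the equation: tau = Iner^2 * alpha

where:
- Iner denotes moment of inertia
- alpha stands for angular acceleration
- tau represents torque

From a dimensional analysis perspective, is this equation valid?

No

Iner (moment of inertia) has dimensions [L^2 M].
alpha (angular acceleration) has dimensions [T^-2].
tau (torque) has dimensions [L^2 M T^-2].

Left side: [L^2 M T^-2]
Right side: [L^4 M^2 T^-2]

The two sides have different dimensions, so the equation is NOT dimensionally consistent.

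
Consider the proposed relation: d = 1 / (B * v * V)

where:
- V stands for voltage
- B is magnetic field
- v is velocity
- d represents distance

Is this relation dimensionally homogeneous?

No

V (voltage) has dimensions [I^-1 L^2 M T^-3].
B (magnetic field) has dimensions [I^-1 M T^-2].
v (velocity) has dimensions [L T^-1].
d (distance) has dimensions [L].

Left side: [L]
Right side: [I^2 L^-3 M^-2 T^6]

The two sides have different dimensions, so the equation is NOT dimensionally consistent.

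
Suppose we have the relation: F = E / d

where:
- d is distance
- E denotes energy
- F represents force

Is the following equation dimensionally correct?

Yes

d (distance) has dimensions [L].
E (energy) has dimensions [L^2 M T^-2].
F (force) has dimensions [L M T^-2].

Left side: [L M T^-2]
Right side: [L M T^-2]

Both sides have the same dimensions, so the equation is dimensionally consistent.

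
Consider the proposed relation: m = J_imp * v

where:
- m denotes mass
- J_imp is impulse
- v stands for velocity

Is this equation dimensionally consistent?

No

m (mass) has dimensions [M].
J_imp (impulse) has dimensions [L M T^-1].
v (velocity) has dimensions [L T^-1].

Left side: [M]
Right side: [L^2 M T^-2]

The two sides have different dimensions, so the equation is NOT dimensionally consistent.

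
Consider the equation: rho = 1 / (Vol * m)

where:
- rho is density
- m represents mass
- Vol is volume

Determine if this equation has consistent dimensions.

No

rho (density) has dimensions [L^-3 M].
m (mass) has dimensions [M].
Vol (volume) has dimensions [L^3].

Left side: [L^-3 M]
Right side: [L^-3 M^-1]

The two sides have different dimensions, so the equation is NOT dimensionally consistent.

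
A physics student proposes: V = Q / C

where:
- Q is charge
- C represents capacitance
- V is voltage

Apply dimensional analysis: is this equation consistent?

Yes

Q (charge) has dimensions [I T].
C (capacitance) has dimensions [I^2 L^-2 M^-1 T^4].
V (voltage) has dimensions [I^-1 L^2 M T^-3].

Left side: [I^-1 L^2 M T^-3]
Right side: [I^-1 L^2 M T^-3]

Both sides have the same dimensions, so the equation is dimensionally consistent.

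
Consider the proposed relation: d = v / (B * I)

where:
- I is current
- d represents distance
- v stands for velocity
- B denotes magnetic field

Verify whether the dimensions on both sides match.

No

I (current) has dimensions [I].
d (distance) has dimensions [L].
v (velocity) has dimensions [L T^-1].
B (magnetic field) has dimensions [I^-1 M T^-2].

Left side: [L]
Right side: [L M^-1 T]

The two sides have different dimensions, so the equation is NOT dimensionally consistent.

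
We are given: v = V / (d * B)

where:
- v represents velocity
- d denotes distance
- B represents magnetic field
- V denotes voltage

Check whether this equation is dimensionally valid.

Yes

v (velocity) has dimensions [L T^-1].
d (distance) has dimensions [L].
B (magnetic field) has dimensions [I^-1 M T^-2].
V (voltage) has dimensions [I^-1 L^2 M T^-3].

Left side: [L T^-1]
Right side: [L T^-1]

Both sides have the same dimensions, so the equation is dimensionally consistent.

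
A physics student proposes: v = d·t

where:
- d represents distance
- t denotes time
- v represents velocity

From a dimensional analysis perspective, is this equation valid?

No

d (distance) has dimensions [L].
t (time) has dimensions [T].
v (velocity) has dimensions [L T^-1].

Left side: [L T^-1]
Right side: [L T]

The two sides have different dimensions, so the equation is NOT dimensionally consistent.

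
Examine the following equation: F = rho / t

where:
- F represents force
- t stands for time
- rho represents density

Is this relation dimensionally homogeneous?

No

F (force) has dimensions [L M T^-2].
t (time) has dimensions [T].
rho (density) has dimensions [L^-3 M].

Left side: [L M T^-2]
Right side: [L^-3 M T^-1]

The two sides have different dimensions, so the equation is NOT dimensionally consistent.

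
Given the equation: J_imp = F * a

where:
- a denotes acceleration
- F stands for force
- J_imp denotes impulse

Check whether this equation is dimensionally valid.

No

a (acceleration) has dimensions [L T^-2].
F (force) has dimensions [L M T^-2].
J_imp (impulse) has dimensions [L M T^-1].

Left side: [L M T^-1]
Right side: [L^2 M T^-4]

The two sides have different dimensions, so the equation is NOT dimensionally consistent.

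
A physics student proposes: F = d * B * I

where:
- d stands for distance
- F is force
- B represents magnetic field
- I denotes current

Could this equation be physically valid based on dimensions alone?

Yes

d (distance) has dimensions [L].
F (force) has dimensions [L M T^-2].
B (magnetic field) has dimensions [I^-1 M T^-2].
I (current) has dimensions [I].

Left side: [L M T^-2]
Right side: [L M T^-2]

Both sides have the same dimensions, so the equation is dimensionally consistent.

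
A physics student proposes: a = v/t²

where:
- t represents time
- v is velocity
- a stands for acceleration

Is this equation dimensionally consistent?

No

t (time) has dimensions [T].
v (velocity) has dimensions [L T^-1].
a (acceleration) has dimensions [L T^-2].

Left side: [L T^-2]
Right side: [L T^-3]

The two sides have different dimensions, so the equation is NOT dimensionally consistent.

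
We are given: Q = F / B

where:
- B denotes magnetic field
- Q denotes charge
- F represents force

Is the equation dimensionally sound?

No

B (magnetic field) has dimensions [I^-1 M T^-2].
Q (charge) has dimensions [I T].
F (force) has dimensions [L M T^-2].

Left side: [I T]
Right side: [I L]

The two sides have different dimensions, so the equation is NOT dimensionally consistent.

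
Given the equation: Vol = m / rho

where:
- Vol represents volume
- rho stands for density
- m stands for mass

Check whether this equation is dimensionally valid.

Yes

Vol (volume) has dimensions [L^3].
rho (density) has dimensions [L^-3 M].
m (mass) has dimensions [M].

Left side: [L^3]
Right side: [L^3]

Both sides have the same dimensions, so the equation is dimensionally consistent.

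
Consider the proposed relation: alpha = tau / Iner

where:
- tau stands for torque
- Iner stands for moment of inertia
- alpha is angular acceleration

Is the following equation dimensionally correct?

Yes

tau (torque) has dimensions [L^2 M T^-2].
Iner (moment of inertia) has dimensions [L^2 M].
alpha (angular acceleration) has dimensions [T^-2].

Left side: [T^-2]
Right side: [T^-2]

Both sides have the same dimensions, so the equation is dimensionally consistent.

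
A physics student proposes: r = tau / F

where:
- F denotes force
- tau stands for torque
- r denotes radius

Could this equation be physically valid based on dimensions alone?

Yes

F (force) has dimensions [L M T^-2].
tau (torque) has dimensions [L^2 M T^-2].
r (radius) has dimensions [L].

Left side: [L]
Right side: [L]

Both sides have the same dimensions, so the equation is dimensionally consistent.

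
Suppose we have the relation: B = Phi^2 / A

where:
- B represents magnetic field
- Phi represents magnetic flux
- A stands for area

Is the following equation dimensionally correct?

No

B (magnetic field) has dimensions [I^-1 M T^-2].
Phi (magnetic flux) has dimensions [I^-1 L^2 M T^-2].
A (area) has dimensions [L^2].

Left side: [I^-1 M T^-2]
Right side: [I^-2 L^2 M^2 T^-4]

The two sides have different dimensions, so the equation is NOT dimensionally consistent.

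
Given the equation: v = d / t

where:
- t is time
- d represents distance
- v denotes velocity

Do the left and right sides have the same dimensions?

Yes

t (time) has dimensions [T].
d (distance) has dimensions [L].
v (velocity) has dimensions [L T^-1].

Left side: [L T^-1]
Right side: [L T^-1]

Both sides have the same dimensions, so the equation is dimensionally consistent.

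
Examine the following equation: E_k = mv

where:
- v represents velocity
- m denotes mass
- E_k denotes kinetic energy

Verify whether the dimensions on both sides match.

No

v (velocity) has dimensions [L T^-1].
m (mass) has dimensions [M].
E_k (kinetic energy) has dimensions [L^2 M T^-2].

Left side: [L^2 M T^-2]
Right side: [L M T^-1]

The two sides have different dimensions, so the equation is NOT dimensionally consistent.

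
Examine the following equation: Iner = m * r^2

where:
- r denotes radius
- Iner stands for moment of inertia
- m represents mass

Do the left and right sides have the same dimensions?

Yes

r (radius) has dimensions [L].
Iner (moment of inertia) has dimensions [L^2 M].
m (mass) has dimensions [M].

Left side: [L^2 M]
Right side: [L^2 M]

Both sides have the same dimensions, so the equation is dimensionally consistent.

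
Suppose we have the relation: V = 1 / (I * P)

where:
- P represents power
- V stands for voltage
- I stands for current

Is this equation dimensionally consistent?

No

P (power) has dimensions [L^2 M T^-3].
V (voltage) has dimensions [I^-1 L^2 M T^-3].
I (current) has dimensions [I].

Left side: [I^-1 L^2 M T^-3]
Right side: [I^-1 L^-2 M^-1 T^3]

The two sides have different dimensions, so the equation is NOT dimensionally consistent.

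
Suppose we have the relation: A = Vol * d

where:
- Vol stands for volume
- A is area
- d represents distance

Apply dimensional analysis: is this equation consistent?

No

Vol (volume) has dimensions [L^3].
A (area) has dimensions [L^2].
d (distance) has dimensions [L].

Left side: [L^2]
Right side: [L^4]

The two sides have different dimensions, so the equation is NOT dimensionally consistent.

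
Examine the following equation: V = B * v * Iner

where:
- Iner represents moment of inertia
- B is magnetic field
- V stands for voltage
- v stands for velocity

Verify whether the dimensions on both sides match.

No

Iner (moment of inertia) has dimensions [L^2 M].
B (magnetic field) has dimensions [I^-1 M T^-2].
V (voltage) has dimensions [I^-1 L^2 M T^-3].
v (velocity) has dimensions [L T^-1].

Left side: [I^-1 L^2 M T^-3]
Right side: [I^-1 L^3 M^2 T^-3]

The two sides have different dimensions, so the equation is NOT dimensionally consistent.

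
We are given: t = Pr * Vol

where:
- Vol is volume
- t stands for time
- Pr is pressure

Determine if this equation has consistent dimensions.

No

Vol (volume) has dimensions [L^3].
t (time) has dimensions [T].
Pr (pressure) has dimensions [L^-1 M T^-2].

Left side: [T]
Right side: [L^2 M T^-2]

The two sides have different dimensions, so the equation is NOT dimensionally consistent.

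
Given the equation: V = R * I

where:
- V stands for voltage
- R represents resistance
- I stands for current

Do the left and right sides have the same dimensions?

Yes

V (voltage) has dimensions [I^-1 L^2 M T^-3].
R (resistance) has dimensions [I^-2 L^2 M T^-3].
I (current) has dimensions [I].

Left side: [I^-1 L^2 M T^-3]
Right side: [I^-1 L^2 M T^-3]

Both sides have the same dimensions, so the equation is dimensionally consistent.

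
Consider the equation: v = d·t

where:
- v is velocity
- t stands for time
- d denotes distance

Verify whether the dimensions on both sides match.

No

v (velocity) has dimensions [L T^-1].
t (time) has dimensions [T].
d (distance) has dimensions [L].

Left side: [L T^-1]
Right side: [L T]

The two sides have different dimensions, so the equation is NOT dimensionally consistent.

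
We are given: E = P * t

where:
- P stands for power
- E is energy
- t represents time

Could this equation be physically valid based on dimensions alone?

Yes

P (power) has dimensions [L^2 M T^-3].
E (energy) has dimensions [L^2 M T^-2].
t (time) has dimensions [T].

Left side: [L^2 M T^-2]
Right side: [L^2 M T^-2]

Both sides have the same dimensions, so the equation is dimensionally consistent.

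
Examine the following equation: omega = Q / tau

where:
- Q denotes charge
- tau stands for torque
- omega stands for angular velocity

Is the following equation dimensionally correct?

No

Q (charge) has dimensions [I T].
tau (torque) has dimensions [L^2 M T^-2].
omega (angular velocity) has dimensions [T^-1].

Left side: [T^-1]
Right side: [I L^-2 M^-1 T^3]

The two sides have different dimensions, so the equation is NOT dimensionally consistent.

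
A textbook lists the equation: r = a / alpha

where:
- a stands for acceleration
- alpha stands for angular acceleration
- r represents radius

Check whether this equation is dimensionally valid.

Yes

a (acceleration) has dimensions [L T^-2].
alpha (angular acceleration) has dimensions [T^-2].
r (radius) has dimensions [L].

Left side: [L]
Right side: [L]

Both sides have the same dimensions, so the equation is dimensionally consistent.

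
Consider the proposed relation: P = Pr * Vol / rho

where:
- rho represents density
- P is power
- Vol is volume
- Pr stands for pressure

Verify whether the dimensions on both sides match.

No

rho (density) has dimensions [L^-3 M].
P (power) has dimensions [L^2 M T^-3].
Vol (volume) has dimensions [L^3].
Pr (pressure) has dimensions [L^-1 M T^-2].

Left side: [L^2 M T^-3]
Right side: [L^5 T^-2]

The two sides have different dimensions, so the equation is NOT dimensionally consistent.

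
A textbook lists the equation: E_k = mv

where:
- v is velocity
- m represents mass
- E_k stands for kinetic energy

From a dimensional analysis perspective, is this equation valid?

No

v (velocity) has dimensions [L T^-1].
m (mass) has dimensions [M].
E_k (kinetic energy) has dimensions [L^2 M T^-2].

Left side: [L^2 M T^-2]
Right side: [L M T^-1]

The two sides have different dimensions, so the equation is NOT dimensionally consistent.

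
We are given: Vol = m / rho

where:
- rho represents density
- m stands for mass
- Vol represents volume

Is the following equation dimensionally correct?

Yes

rho (density) has dimensions [L^-3 M].
m (mass) has dimensions [M].
Vol (volume) has dimensions [L^3].

Left side: [L^3]
Right side: [L^3]

Both sides have the same dimensions, so the equation is dimensionally consistent.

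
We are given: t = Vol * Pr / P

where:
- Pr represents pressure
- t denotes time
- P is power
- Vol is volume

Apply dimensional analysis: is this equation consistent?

Yes

Pr (pressure) has dimensions [L^-1 M T^-2].
t (time) has dimensions [T].
P (power) has dimensions [L^2 M T^-3].
Vol (volume) has dimensions [L^3].

Left side: [T]
Right side: [T]

Both sides have the same dimensions, so the equation is dimensionally consistent.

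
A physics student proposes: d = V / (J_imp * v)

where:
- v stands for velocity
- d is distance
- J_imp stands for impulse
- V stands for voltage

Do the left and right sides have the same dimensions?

No

v (velocity) has dimensions [L T^-1].
d (distance) has dimensions [L].
J_imp (impulse) has dimensions [L M T^-1].
V (voltage) has dimensions [I^-1 L^2 M T^-3].

Left side: [L]
Right side: [I^-1 T^-1]

The two sides have different dimensions, so the equation is NOT dimensionally consistent.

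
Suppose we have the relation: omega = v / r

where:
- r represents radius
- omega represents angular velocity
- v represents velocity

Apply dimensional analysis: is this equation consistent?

Yes

r (radius) has dimensions [L].
omega (angular velocity) has dimensions [T^-1].
v (velocity) has dimensions [L T^-1].

Left side: [T^-1]
Right side: [T^-1]

Both sides have the same dimensions, so the equation is dimensionally consistent.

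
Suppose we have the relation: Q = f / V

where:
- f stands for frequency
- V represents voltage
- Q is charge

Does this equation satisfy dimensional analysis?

No

f (frequency) has dimensions [T^-1].
V (voltage) has dimensions [I^-1 L^2 M T^-3].
Q (charge) has dimensions [I T].

Left side: [I T]
Right side: [I L^-2 M^-1 T^2]

The two sides have different dimensions, so the equation is NOT dimensionally consistent.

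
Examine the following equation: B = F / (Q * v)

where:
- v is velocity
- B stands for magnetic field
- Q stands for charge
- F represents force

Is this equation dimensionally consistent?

Yes

v (velocity) has dimensions [L T^-1].
B (magnetic field) has dimensions [I^-1 M T^-2].
Q (charge) has dimensions [I T].
F (force) has dimensions [L M T^-2].

Left side: [I^-1 M T^-2]
Right side: [I^-1 M T^-2]

Both sides have the same dimensions, so the equation is dimensionally consistent.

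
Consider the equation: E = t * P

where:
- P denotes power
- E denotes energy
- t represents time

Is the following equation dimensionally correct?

Yes

P (power) has dimensions [L^2 M T^-3].
E (energy) has dimensions [L^2 M T^-2].
t (time) has dimensions [T].

Left side: [L^2 M T^-2]
Right side: [L^2 M T^-2]

Both sides have the same dimensions, so the equation is dimensionally consistent.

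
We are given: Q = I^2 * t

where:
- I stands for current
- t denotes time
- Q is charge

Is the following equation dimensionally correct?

No

I (current) has dimensions [I].
t (time) has dimensions [T].
Q (charge) has dimensions [I T].

Left side: [I T]
Right side: [I^2 T]

The two sides have different dimensions, so the equation is NOT dimensionally consistent.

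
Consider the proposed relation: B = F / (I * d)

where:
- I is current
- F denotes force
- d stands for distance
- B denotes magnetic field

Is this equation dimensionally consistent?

Yes

I (current) has dimensions [I].
F (force) has dimensions [L M T^-2].
d (distance) has dimensions [L].
B (magnetic field) has dimensions [I^-1 M T^-2].

Left side: [I^-1 M T^-2]
Right side: [I^-1 M T^-2]

Both sides have the same dimensions, so the equation is dimensionally consistent.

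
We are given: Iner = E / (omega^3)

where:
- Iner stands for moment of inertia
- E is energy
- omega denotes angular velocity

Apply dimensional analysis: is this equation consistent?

No

Iner (moment of inertia) has dimensions [L^2 M].
E (energy) has dimensions [L^2 M T^-2].
omega (angular velocity) has dimensions [T^-1].

Left side: [L^2 M]
Right side: [L^2 M T]

The two sides have different dimensions, so the equation is NOT dimensionally consistent.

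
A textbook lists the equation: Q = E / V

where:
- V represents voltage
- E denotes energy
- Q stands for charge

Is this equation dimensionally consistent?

Yes

V (voltage) has dimensions [I^-1 L^2 M T^-3].
E (energy) has dimensions [L^2 M T^-2].
Q (charge) has dimensions [I T].

Left side: [I T]
Right side: [I T]

Both sides have the same dimensions, so the equation is dimensionally consistent.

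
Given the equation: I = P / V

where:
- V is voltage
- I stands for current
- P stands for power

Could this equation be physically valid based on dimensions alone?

Yes

V (voltage) has dimensions [I^-1 L^2 M T^-3].
I (current) has dimensions [I].
P (power) has dimensions [L^2 M T^-3].

Left side: [I]
Right side: [I]

Both sides have the same dimensions, so the equation is dimensionally consistent.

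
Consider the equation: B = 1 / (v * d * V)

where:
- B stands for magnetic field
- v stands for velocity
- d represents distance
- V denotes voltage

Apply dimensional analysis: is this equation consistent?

No

B (magnetic field) has dimensions [I^-1 M T^-2].
v (velocity) has dimensions [L T^-1].
d (distance) has dimensions [L].
V (voltage) has dimensions [I^-1 L^2 M T^-3].

Left side: [I^-1 M T^-2]
Right side: [I L^-4 M^-1 T^4]

The two sides have different dimensions, so the equation is NOT dimensionally consistent.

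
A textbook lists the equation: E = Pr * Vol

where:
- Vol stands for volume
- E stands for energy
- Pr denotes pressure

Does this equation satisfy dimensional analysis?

Yes

Vol (volume) has dimensions [L^3].
E (energy) has dimensions [L^2 M T^-2].
Pr (pressure) has dimensions [L^-1 M T^-2].

Left side: [L^2 M T^-2]
Right side: [L^2 M T^-2]

Both sides have the same dimensions, so the equation is dimensionally consistent.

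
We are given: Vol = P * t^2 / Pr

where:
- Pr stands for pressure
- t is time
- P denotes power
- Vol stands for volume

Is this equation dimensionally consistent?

No

Pr (pressure) has dimensions [L^-1 M T^-2].
t (time) has dimensions [T].
P (power) has dimensions [L^2 M T^-3].
Vol (volume) has dimensions [L^3].

Left side: [L^3]
Right side: [L^3 T]

The two sides have different dimensions, so the equation is NOT dimensionally consistent.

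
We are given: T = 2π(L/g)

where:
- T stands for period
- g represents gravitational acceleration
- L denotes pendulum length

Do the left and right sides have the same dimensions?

No

T (period) has dimensions [T].
g (gravitational acceleration) has dimensions [L T^-2].
L (pendulum length) has dimensions [L].

Left side: [T]
Right side: [T^2]

The two sides have different dimensions, so the equation is NOT dimensionally consistent.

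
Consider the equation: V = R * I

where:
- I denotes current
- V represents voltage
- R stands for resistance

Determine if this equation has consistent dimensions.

Yes

I (current) has dimensions [I].
V (voltage) has dimensions [I^-1 L^2 M T^-3].
R (resistance) has dimensions [I^-2 L^2 M T^-3].

Left side: [I^-1 L^2 M T^-3]
Right side: [I^-1 L^2 M T^-3]

Both sides have the same dimensions, so the equation is dimensionally consistent.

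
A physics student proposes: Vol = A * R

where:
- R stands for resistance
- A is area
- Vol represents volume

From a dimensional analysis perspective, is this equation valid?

No

R (resistance) has dimensions [I^-2 L^2 M T^-3].
A (area) has dimensions [L^2].
Vol (volume) has dimensions [L^3].

Left side: [L^3]
Right side: [I^-2 L^4 M T^-3]

The two sides have different dimensions, so the equation is NOT dimensionally consistent.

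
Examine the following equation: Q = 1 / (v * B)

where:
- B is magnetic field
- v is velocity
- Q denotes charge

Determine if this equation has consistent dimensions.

No

B (magnetic field) has dimensions [I^-1 M T^-2].
v (velocity) has dimensions [L T^-1].
Q (charge) has dimensions [I T].

Left side: [I T]
Right side: [I L^-1 M^-1 T^3]

The two sides have different dimensions, so the equation is NOT dimensionally consistent.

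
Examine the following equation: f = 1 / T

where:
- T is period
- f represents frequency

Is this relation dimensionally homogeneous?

Yes

T (period) has dimensions [T].
f (frequency) has dimensions [T^-1].

Left side: [T^-1]
Right side: [T^-1]

Both sides have the same dimensions, so the equation is dimensionally consistent.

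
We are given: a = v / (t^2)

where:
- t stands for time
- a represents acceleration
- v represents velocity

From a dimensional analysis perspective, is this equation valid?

No

t (time) has dimensions [T].
a (acceleration) has dimensions [L T^-2].
v (velocity) has dimensions [L T^-1].

Left side: [L T^-2]
Right side: [L T^-3]

The two sides have different dimensions, so the equation is NOT dimensionally consistent.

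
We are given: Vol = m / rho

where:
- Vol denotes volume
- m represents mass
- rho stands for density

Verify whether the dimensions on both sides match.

Yes

Vol (volume) has dimensions [L^3].
m (mass) has dimensions [M].
rho (density) has dimensions [L^-3 M].

Left side: [L^3]
Right side: [L^3]

Both sides have the same dimensions, so the equation is dimensionally consistent.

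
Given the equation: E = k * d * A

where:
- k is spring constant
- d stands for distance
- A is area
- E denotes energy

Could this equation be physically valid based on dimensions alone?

No

k (spring constant) has dimensions [M T^-2].
d (distance) has dimensions [L].
A (area) has dimensions [L^2].
E (energy) has dimensions [L^2 M T^-2].

Left side: [L^2 M T^-2]
Right side: [L^3 M T^-2]

The two sides have different dimensions, so the equation is NOT dimensionally consistent.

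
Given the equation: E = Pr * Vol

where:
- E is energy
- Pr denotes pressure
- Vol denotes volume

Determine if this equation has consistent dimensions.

Yes

E (energy) has dimensions [L^2 M T^-2].
Pr (pressure) has dimensions [L^-1 M T^-2].
Vol (volume) has dimensions [L^3].

Left side: [L^2 M T^-2]
Right side: [L^2 M T^-2]

Both sides have the same dimensions, so the equation is dimensionally consistent.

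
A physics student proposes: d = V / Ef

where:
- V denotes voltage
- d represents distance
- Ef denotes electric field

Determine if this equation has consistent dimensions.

Yes

V (voltage) has dimensions [I^-1 L^2 M T^-3].
d (distance) has dimensions [L].
Ef (electric field) has dimensions [I^-1 L M T^-3].

Left side: [L]
Right side: [L]

Both sides have the same dimensions, so the equation is dimensionally consistent.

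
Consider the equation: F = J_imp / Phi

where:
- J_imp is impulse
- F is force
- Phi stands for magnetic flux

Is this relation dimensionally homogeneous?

No

J_imp (impulse) has dimensions [L M T^-1].
F (force) has dimensions [L M T^-2].
Phi (magnetic flux) has dimensions [I^-1 L^2 M T^-2].

Left side: [L M T^-2]
Right side: [I L^-1 T]

The two sides have different dimensions, so the equation is NOT dimensionally consistent.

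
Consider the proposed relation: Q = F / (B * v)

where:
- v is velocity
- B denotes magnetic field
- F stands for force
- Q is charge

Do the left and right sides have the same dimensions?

Yes

v (velocity) has dimensions [L T^-1].
B (magnetic field) has dimensions [I^-1 M T^-2].
F (force) has dimensions [L M T^-2].
Q (charge) has dimensions [I T].

Left side: [I T]
Right side: [I T]

Both sides have the same dimensions, so the equation is dimensionally consistent.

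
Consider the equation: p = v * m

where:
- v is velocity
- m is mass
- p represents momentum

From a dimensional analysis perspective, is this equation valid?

Yes

v (velocity) has dimensions [L T^-1].
m (mass) has dimensions [M].
p (momentum) has dimensions [L M T^-1].

Left side: [L M T^-1]
Right side: [L M T^-1]

Both sides have the same dimensions, so the equation is dimensionally consistent.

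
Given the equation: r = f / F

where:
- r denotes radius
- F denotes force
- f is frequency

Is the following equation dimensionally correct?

No

r (radius) has dimensions [L].
F (force) has dimensions [L M T^-2].
f (frequency) has dimensions [T^-1].

Left side: [L]
Right side: [L^-1 M^-1 T]

The two sides have different dimensions, so the equation is NOT dimensionally consistent.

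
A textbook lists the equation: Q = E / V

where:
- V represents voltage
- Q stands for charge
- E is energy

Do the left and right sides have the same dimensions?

Yes

V (voltage) has dimensions [I^-1 L^2 M T^-3].
Q (charge) has dimensions [I T].
E (energy) has dimensions [L^2 M T^-2].

Left side: [I T]
Right side: [I T]

Both sides have the same dimensions, so the equation is dimensionally consistent.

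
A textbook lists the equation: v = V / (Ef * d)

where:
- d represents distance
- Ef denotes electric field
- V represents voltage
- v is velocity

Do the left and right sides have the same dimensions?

No

d (distance) has dimensions [L].
Ef (electric field) has dimensions [I^-1 L M T^-3].
V (voltage) has dimensions [I^-1 L^2 M T^-3].
v (velocity) has dimensions [L T^-1].

Left side: [L T^-1]
Right side: [dimensionless]

The two sides have different dimensions, so the equation is NOT dimensionally consistent.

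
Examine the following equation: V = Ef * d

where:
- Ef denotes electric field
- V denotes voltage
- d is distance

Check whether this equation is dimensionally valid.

Yes

Ef (electric field) has dimensions [I^-1 L M T^-3].
V (voltage) has dimensions [I^-1 L^2 M T^-3].
d (distance) has dimensions [L].

Left side: [I^-1 L^2 M T^-3]
Right side: [I^-1 L^2 M T^-3]

Both sides have the same dimensions, so the equation is dimensionally consistent.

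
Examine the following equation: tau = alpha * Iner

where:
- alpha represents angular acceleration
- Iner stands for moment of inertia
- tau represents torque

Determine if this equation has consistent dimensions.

Yes

alpha (angular acceleration) has dimensions [T^-2].
Iner (moment of inertia) has dimensions [L^2 M].
tau (torque) has dimensions [L^2 M T^-2].

Left side: [L^2 M T^-2]
Right side: [L^2 M T^-2]

Both sides have the same dimensions, so the equation is dimensionally consistent.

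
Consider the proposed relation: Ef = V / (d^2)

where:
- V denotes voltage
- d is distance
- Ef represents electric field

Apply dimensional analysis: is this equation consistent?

No

V (voltage) has dimensions [I^-1 L^2 M T^-3].
d (distance) has dimensions [L].
Ef (electric field) has dimensions [I^-1 L M T^-3].

Left side: [I^-1 L M T^-3]
Right side: [I^-1 M T^-3]

The two sides have different dimensions, so the equation is NOT dimensionally consistent.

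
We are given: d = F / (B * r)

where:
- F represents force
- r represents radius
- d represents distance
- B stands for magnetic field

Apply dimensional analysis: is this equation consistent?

No

F (force) has dimensions [L M T^-2].
r (radius) has dimensions [L].
d (distance) has dimensions [L].
B (magnetic field) has dimensions [I^-1 M T^-2].

Left side: [L]
Right side: [I]

The two sides have different dimensions, so the equation is NOT dimensionally consistent.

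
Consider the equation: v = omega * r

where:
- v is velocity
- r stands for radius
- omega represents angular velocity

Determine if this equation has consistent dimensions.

Yes

v (velocity) has dimensions [L T^-1].
r (radius) has dimensions [L].
omega (angular velocity) has dimensions [T^-1].

Left side: [L T^-1]
Right side: [L T^-1]

Both sides have the same dimensions, so the equation is dimensionally consistent.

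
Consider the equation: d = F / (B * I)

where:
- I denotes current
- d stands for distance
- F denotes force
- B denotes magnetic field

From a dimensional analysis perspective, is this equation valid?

Yes

I (current) has dimensions [I].
d (distance) has dimensions [L].
F (force) has dimensions [L M T^-2].
B (magnetic field) has dimensions [I^-1 M T^-2].

Left side: [L]
Right side: [L]

Both sides have the same dimensions, so the equation is dimensionally consistent.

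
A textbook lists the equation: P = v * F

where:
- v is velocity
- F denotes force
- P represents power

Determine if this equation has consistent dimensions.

Yes

v (velocity) has dimensions [L T^-1].
F (force) has dimensions [L M T^-2].
P (power) has dimensions [L^2 M T^-3].

Left side: [L^2 M T^-3]
Right side: [L^2 M T^-3]

Both sides have the same dimensions, so the equation is dimensionally consistent.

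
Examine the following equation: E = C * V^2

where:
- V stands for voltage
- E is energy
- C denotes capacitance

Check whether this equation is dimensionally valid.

Yes

V (voltage) has dimensions [I^-1 L^2 M T^-3].
E (energy) has dimensions [L^2 M T^-2].
C (capacitance) has dimensions [I^2 L^-2 M^-1 T^4].

Left side: [L^2 M T^-2]
Right side: [L^2 M T^-2]

Both sides have the same dimensions, so the equation is dimensionally consistent.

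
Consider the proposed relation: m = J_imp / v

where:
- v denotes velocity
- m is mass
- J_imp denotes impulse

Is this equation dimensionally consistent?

Yes

v (velocity) has dimensions [L T^-1].
m (mass) has dimensions [M].
J_imp (impulse) has dimensions [L M T^-1].

Left side: [M]
Right side: [M]

Both sides have the same dimensions, so the equation is dimensionally consistent.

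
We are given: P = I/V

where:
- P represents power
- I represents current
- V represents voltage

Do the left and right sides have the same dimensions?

No

P (power) has dimensions [L^2 M T^-3].
I (current) has dimensions [I].
V (voltage) has dimensions [I^-1 L^2 M T^-3].

Left side: [L^2 M T^-3]
Right side: [I^2 L^-2 M^-1 T^3]

The two sides have different dimensions, so the equation is NOT dimensionally consistent.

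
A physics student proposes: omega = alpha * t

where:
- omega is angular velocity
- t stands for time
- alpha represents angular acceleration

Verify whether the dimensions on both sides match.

Yes

omega (angular velocity) has dimensions [T^-1].
t (time) has dimensions [T].
alpha (angular acceleration) has dimensions [T^-2].

Left side: [T^-1]
Right side: [T^-1]

Both sides have the same dimensions, so the equation is dimensionally consistent.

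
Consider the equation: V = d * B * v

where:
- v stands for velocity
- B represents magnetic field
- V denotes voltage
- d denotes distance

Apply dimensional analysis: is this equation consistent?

Yes

v (velocity) has dimensions [L T^-1].
B (magnetic field) has dimensions [I^-1 M T^-2].
V (voltage) has dimensions [I^-1 L^2 M T^-3].
d (distance) has dimensions [L].

Left side: [I^-1 L^2 M T^-3]
Right side: [I^-1 L^2 M T^-3]

Both sides have the same dimensions, so the equation is dimensionally consistent.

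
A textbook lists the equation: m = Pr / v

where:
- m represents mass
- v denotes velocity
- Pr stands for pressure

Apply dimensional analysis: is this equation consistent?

No

m (mass) has dimensions [M].
v (velocity) has dimensions [L T^-1].
Pr (pressure) has dimensions [L^-1 M T^-2].

Left side: [M]
Right side: [L^-2 M T^-1]

The two sides have different dimensions, so the equation is NOT dimensionally consistent.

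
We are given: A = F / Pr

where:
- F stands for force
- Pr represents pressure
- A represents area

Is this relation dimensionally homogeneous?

Yes

F (force) has dimensions [L M T^-2].
Pr (pressure) has dimensions [L^-1 M T^-2].
A (area) has dimensions [L^2].

Left side: [L^2]
Right side: [L^2]

Both sides have the same dimensions, so the equation is dimensionally consistent.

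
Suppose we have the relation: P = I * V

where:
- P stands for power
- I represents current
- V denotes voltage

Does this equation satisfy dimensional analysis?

Yes

P (power) has dimensions [L^2 M T^-3].
I (current) has dimensions [I].
V (voltage) has dimensions [I^-1 L^2 M T^-3].

Left side: [L^2 M T^-3]
Right side: [L^2 M T^-3]

Both sides have the same dimensions, so the equation is dimensionally consistent.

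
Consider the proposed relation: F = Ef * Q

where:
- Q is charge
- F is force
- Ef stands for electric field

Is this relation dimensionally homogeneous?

Yes

Q (charge) has dimensions [I T].
F (force) has dimensions [L M T^-2].
Ef (electric field) has dimensions [I^-1 L M T^-3].

Left side: [L M T^-2]
Right side: [L M T^-2]

Both sides have the same dimensions, so the equation is dimensionally consistent.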